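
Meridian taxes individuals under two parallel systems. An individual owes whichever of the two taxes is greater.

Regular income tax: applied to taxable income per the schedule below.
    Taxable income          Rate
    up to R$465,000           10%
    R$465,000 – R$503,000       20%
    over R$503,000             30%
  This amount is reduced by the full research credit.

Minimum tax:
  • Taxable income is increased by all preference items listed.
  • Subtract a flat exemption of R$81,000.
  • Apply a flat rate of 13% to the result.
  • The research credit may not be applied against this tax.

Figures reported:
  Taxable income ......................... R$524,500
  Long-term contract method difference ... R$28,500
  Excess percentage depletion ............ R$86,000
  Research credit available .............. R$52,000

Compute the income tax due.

Minimum tax:
  Adjusted income: R$524,500 + R$28,500 + R$86,000 = R$639,000
  Less exemption R$81,000 → base R$558,000
  R$558,000 × 13% = R$72,540

Regular income tax:
  R$465,000 × 10% = R$46,500
  R$38,000 × 20% = R$7,600
  R$21,500 × 30% = R$6,450
  → R$60,550
  Less research credit R$52,000 → R$8,550

R$72,540 > R$8,550, so the minimum tax is the binding amount.

R$72,540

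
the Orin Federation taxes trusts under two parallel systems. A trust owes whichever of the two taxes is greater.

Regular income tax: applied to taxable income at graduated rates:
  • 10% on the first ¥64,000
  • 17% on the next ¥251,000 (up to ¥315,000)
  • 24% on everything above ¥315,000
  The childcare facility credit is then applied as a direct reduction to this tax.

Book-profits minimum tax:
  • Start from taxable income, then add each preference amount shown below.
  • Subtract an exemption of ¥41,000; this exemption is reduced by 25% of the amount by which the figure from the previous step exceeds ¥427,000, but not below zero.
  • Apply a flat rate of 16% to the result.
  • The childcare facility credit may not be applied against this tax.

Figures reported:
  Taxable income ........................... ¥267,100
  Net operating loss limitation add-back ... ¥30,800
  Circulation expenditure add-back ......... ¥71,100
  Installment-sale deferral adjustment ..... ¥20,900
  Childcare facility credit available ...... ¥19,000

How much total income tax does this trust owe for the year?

Regular income tax:
  ¥64,000 × 10% = ¥6,400
  ¥203,100 × 17% = ¥34,527
  → ¥40,927
  Less childcare facility credit ¥19,000 → ¥21,927

Book-profits minimum tax:
  Adjusted income: ¥267,100 + ¥30,800 + ¥71,100 + ¥20,900 = ¥389,900
  Exemption: ¥389,900 ≤ ¥427,000, so full ¥41,000 applies
  Base: ¥389,900 − ¥41,000 = ¥348,900
  ¥348,900 × 16% = ¥55,824

¥55,824 > ¥21,927, so the book-profits minimum tax is the binding amount.

¥55,824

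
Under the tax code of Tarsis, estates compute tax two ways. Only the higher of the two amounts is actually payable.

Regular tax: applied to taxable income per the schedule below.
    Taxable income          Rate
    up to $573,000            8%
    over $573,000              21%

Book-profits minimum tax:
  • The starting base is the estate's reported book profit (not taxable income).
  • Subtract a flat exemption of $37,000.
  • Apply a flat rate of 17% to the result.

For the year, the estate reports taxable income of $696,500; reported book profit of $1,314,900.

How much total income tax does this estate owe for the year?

Regular tax:
  $573,000 × 8% = $45,840
  $123,500 × 21% = $25,935
  → $71,775

Book-profits minimum tax:
  Base (reported book profit): $1,314,900
  Less exemption $37,000 → base $1,277,900
  $1,277,900 × 17% = $217,243

$217,243 > $71,775, so the book-profits minimum tax is the binding amount.

$217,243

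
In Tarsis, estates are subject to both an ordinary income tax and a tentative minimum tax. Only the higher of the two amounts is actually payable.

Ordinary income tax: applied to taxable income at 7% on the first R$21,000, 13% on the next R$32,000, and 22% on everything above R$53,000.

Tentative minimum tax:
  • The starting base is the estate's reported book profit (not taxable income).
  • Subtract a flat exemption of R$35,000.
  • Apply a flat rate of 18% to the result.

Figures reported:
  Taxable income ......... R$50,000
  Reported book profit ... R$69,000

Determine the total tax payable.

Ordinary income tax:
  R$21,000 × 7% = R$1,470
  R$29,000 × 13% = R$3,770
  → R$5,240

Tentative minimum tax:
  Base (reported book profit): R$69,000
  Less exemption R$35,000 → base R$34,000
  R$34,000 × 18% = R$6,120

R$6,120 > R$5,240, so the tentative minimum tax is the binding amount.

R$6,120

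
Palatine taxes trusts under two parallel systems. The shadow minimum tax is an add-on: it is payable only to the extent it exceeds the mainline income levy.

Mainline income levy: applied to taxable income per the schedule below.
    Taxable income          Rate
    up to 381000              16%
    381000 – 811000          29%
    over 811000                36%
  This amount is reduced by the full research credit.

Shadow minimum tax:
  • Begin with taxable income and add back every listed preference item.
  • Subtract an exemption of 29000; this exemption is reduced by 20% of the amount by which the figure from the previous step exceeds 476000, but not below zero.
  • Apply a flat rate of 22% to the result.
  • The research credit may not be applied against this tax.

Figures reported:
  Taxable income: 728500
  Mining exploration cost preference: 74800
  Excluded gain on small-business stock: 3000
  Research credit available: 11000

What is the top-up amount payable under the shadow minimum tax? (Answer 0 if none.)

Mainline income levy:
  381000 × 16% = 60960
  347500 × 29% = 100775
  → 161735
  Less research credit 11000 → 150735

Shadow minimum tax:
  Adjusted income: 728500 + 74800 + 3000 = 806300
  Exemption: 20% × (806300 − 476000) = 66060 ≥ 29000, so the exemption is fully phased out
  Base: 806300 − 0 = 806300
  806300 × 22% = 177386

Excess of shadow minimum tax over mainline income levy: 177386 − 150735 = 26651.

26651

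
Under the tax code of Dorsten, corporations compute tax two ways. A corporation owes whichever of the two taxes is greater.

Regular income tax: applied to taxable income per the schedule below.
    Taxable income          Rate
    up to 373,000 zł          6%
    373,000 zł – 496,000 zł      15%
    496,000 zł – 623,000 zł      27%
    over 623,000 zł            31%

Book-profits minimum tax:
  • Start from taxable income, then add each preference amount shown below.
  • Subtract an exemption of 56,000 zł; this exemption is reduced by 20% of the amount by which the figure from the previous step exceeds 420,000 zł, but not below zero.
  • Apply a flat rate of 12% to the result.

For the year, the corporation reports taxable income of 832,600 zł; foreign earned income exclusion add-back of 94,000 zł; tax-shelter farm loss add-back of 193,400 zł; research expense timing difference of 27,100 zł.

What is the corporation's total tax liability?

Book-profits minimum tax:
  Adjusted income: 832,600 zł + 94,000 zł + 193,400 zł + 27,100 zł = 1,147,100 zł
  Exemption: 20% × (1,147,100 zł − 420,000 zł) = 145,420 zł ≥ 56,000 zł, so the exemption is fully phased out
  Base: 1,147,100 zł − 0 zł = 1,147,100 zł
  1,147,100 zł × 12% = 137,652 zł

Regular income tax:
  373,000 zł × 6% = 22,380 zł
  123,000 zł × 15% = 18,450 zł
  127,000 zł × 27% = 34,290 zł
  209,600 zł × 31% = 64,976 zł
  → 140,096 zł

140,096 zł > 137,652 zł, so the regular income tax governs.

140,096 zł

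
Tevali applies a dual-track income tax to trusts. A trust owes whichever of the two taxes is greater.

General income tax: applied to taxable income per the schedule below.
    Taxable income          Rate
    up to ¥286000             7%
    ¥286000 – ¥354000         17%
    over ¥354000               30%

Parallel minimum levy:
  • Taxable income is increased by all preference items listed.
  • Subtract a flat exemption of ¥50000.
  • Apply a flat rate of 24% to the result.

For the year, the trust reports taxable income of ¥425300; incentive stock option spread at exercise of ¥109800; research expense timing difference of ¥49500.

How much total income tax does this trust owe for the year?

¥128304

Parallel minimum levy:
  Adjusted income: ¥425300 + ¥109800 + ¥49500 = ¥584600
  Less exemption ¥50000 → base ¥534600
  ¥534600 × 24% = ¥128304

General income tax:
  ¥286000 × 7% = ¥20020
  ¥68000 × 17% = ¥11560
  ¥71300 × 30% = ¥21390
  → ¥52970

¥128304 > ¥52970, so the parallel minimum levy is the binding amount.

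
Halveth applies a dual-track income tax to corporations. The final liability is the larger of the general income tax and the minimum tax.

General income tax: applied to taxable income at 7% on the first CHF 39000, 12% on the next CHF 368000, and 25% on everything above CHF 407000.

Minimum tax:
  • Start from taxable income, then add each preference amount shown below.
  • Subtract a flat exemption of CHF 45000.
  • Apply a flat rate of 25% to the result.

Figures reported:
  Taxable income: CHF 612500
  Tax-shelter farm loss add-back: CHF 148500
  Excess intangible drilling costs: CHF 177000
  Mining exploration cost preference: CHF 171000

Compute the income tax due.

CHF 266000

Minimum tax:
  Adjusted income: CHF 612500 + CHF 148500 + CHF 177000 + CHF 171000 = CHF 1109000
  Less exemption CHF 45000 → base CHF 1064000
  CHF 1064000 × 25% = CHF 266000

General income tax:
  CHF 39000 × 7% = CHF 2730
  CHF 368000 × 12% = CHF 44160
  CHF 205500 × 25% = CHF 51375
  → CHF 98265

CHF 266000 > CHF 98265, so the minimum tax is the binding amount.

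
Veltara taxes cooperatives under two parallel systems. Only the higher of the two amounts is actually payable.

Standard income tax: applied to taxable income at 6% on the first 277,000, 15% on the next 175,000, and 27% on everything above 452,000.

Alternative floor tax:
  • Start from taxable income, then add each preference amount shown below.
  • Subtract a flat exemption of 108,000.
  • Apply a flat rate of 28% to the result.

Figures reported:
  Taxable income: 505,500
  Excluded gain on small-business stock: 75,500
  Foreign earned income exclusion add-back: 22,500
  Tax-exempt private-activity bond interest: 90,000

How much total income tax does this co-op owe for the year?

Alternative floor tax:
  Adjusted income: 505,500 + 75,500 + 22,500 + 90,000 = 693,500
  Less exemption 108,000 → base 585,500
  585,500 × 28% = 163,940

Standard income tax:
  277,000 × 6% = 16,620
  175,000 × 15% = 26,250
  53,500 × 27% = 14,445
  → 57,315

163,940 > 57,315, so the alternative floor tax is the binding amount.

163,940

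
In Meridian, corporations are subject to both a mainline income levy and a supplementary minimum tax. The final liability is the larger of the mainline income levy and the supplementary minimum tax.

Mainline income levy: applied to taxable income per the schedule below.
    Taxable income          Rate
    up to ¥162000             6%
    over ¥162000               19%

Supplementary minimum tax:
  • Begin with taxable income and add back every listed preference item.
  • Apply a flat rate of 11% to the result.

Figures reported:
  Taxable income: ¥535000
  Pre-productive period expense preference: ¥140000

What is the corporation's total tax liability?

Supplementary minimum tax:
  Adjusted income: ¥535000 + ¥140000 = ¥675000
  ¥675000 × 11% = ¥74250

Mainline income levy:
  ¥162000 × 6% = ¥9720
  ¥373000 × 19% = ¥70870
  → ¥80590

¥80590 > ¥74250, so the mainline income levy governs.

¥80590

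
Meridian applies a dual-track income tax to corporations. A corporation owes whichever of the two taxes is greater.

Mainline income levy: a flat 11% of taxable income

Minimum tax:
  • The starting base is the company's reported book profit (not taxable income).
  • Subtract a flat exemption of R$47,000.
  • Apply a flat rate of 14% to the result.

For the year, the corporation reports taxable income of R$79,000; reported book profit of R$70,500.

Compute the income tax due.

R$8,690

Minimum tax:
  Base (reported book profit): R$70,500
  Less exemption R$47,000 → base R$23,500
  R$23,500 × 14% = R$3,290

Mainline income levy:
  R$79,000 × 11% = R$8,690

R$8,690 > R$3,290, so the mainline income levy governs.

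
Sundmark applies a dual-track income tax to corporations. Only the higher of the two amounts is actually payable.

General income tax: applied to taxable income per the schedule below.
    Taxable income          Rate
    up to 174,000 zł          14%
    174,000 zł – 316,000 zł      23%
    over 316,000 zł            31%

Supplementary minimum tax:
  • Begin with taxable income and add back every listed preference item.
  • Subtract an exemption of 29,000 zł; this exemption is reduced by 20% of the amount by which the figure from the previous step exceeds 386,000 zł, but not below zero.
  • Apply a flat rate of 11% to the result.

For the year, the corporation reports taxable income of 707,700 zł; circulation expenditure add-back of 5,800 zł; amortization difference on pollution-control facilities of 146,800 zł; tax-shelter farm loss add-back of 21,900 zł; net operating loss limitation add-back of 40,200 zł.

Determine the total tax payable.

178,447 zł

General income tax:
  174,000 zł × 14% = 24,360 zł
  142,000 zł × 23% = 32,660 zł
  391,700 zł × 31% = 121,427 zł
  → 178,447 zł

Supplementary minimum tax:
  Adjusted income: 707,700 zł + 5,800 zł + 146,800 zł + 21,900 zł + 40,200 zł = 922,400 zł
  Exemption: 20% × (922,400 zł − 386,000 zł) = 107,280 zł ≥ 29,000 zł, so the exemption is fully phased out
  Base: 922,400 zł − 0 zł = 922,400 zł
  922,400 zł × 11% = 101,464 zł

178,447 zł > 101,464 zł, so the general income tax governs.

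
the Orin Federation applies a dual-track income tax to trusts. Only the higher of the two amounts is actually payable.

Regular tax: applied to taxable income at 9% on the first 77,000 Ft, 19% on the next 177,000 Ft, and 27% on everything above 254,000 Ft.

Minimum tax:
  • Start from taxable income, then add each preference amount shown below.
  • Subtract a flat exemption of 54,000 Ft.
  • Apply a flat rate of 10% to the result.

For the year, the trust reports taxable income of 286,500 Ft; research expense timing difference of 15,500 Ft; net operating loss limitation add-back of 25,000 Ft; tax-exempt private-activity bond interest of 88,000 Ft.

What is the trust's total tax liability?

49,335 Ft

Regular tax:
  77,000 Ft × 9% = 6,930 Ft
  177,000 Ft × 19% = 33,630 Ft
  32,500 Ft × 27% = 8,775 Ft
  → 49,335 Ft

Minimum tax:
  Adjusted income: 286,500 Ft + 15,500 Ft + 25,000 Ft + 88,000 Ft = 415,000 Ft
  Less exemption 54,000 Ft → base 361,000 Ft
  361,000 Ft × 10% = 36,100 Ft

49,335 Ft > 36,100 Ft, so the regular tax governs.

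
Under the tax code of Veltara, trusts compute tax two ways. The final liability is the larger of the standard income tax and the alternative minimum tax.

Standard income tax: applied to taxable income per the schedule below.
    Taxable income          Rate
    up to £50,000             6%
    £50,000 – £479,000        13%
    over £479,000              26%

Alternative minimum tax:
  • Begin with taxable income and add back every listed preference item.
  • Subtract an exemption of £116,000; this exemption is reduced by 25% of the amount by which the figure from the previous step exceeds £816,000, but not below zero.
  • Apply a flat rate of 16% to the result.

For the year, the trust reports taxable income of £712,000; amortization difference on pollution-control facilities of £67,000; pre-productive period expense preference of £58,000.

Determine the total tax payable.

£119,350

Alternative minimum tax:
  Adjusted income: £712,000 + £67,000 + £58,000 = £837,000
  Exemption: £116,000 − 25% × (£837,000 − £816,000) = £116,000 − £5,250 = £110,750
  Base: £837,000 − £110,750 = £726,250
  £726,250 × 16% = £116,200

Standard income tax:
  £50,000 × 6% = £3,000
  £429,000 × 13% = £55,770
  £233,000 × 26% = £60,580
  → £119,350

£119,350 > £116,200, so the standard income tax governs.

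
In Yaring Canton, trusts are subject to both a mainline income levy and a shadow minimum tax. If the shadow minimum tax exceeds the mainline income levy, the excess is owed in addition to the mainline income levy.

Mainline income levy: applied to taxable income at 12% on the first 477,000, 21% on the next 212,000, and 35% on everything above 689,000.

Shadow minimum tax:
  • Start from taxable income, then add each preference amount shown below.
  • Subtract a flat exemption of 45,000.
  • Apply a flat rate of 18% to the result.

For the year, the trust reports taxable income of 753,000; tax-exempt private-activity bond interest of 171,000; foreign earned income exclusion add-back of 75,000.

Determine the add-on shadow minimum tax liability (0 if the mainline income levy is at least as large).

Shadow minimum tax:
  Adjusted income: 753,000 + 171,000 + 75,000 = 999,000
  Less exemption 45,000 → base 954,000
  954,000 × 18% = 171,720

Mainline income levy:
  477,000 × 12% = 57,240
  212,000 × 21% = 44,520
  64,000 × 35% = 22,400
  → 124,160

Excess of shadow minimum tax over mainline income levy: 171,720 − 124,160 = 47,560.

47,560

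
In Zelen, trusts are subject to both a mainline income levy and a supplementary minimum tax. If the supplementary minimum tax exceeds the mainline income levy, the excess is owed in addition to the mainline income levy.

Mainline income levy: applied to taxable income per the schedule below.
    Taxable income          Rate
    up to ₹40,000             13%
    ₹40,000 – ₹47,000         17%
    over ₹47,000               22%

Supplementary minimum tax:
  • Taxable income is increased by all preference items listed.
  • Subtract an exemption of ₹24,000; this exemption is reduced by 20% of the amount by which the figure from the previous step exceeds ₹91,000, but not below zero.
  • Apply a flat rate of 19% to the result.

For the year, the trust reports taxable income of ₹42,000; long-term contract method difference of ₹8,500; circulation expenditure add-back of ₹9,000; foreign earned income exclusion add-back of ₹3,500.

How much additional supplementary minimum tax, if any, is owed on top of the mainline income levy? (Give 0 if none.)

Supplementary minimum tax:
  Adjusted income: ₹42,000 + ₹8,500 + ₹9,000 + ₹3,500 = ₹63,000
  Exemption: ₹63,000 ≤ ₹91,000, so full ₹24,000 applies
  Base: ₹63,000 − ₹24,000 = ₹39,000
  ₹39,000 × 19% = ₹7,410

Mainline income levy:
  ₹40,000 × 13% = ₹5,200
  ₹2,000 × 17% = ₹340
  → ₹5,540

Excess of supplementary minimum tax over mainline income levy: ₹7,410 − ₹5,540 = ₹1,870.

₹1,870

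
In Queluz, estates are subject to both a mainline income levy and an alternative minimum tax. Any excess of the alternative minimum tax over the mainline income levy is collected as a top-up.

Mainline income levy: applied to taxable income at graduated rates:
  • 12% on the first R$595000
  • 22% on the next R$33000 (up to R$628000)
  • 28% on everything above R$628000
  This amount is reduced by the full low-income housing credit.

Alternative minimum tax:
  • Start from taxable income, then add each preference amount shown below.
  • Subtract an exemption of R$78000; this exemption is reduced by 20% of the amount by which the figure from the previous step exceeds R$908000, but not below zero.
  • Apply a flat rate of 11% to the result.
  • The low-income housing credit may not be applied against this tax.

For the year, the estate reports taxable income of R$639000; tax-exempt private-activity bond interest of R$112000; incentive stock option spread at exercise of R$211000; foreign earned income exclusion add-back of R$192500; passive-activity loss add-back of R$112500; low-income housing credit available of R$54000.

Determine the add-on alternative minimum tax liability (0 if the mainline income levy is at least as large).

R$110948

Mainline income levy:
  R$595000 × 12% = R$71400
  R$33000 × 22% = R$7260
  R$11000 × 28% = R$3080
  → R$81740
  Less low-income housing credit R$54000 → R$27740

Alternative minimum tax:
  Adjusted income: R$639000 + R$112000 + R$211000 + R$192500 + R$112500 = R$1267000
  Exemption: R$78000 − 20% × (R$1267000 − R$908000) = R$78000 − R$71800 = R$6200
  Base: R$1267000 − R$6200 = R$1260800
  R$1260800 × 11% = R$138688

Excess of alternative minimum tax over mainline income levy: R$138688 − R$27740 = R$110948.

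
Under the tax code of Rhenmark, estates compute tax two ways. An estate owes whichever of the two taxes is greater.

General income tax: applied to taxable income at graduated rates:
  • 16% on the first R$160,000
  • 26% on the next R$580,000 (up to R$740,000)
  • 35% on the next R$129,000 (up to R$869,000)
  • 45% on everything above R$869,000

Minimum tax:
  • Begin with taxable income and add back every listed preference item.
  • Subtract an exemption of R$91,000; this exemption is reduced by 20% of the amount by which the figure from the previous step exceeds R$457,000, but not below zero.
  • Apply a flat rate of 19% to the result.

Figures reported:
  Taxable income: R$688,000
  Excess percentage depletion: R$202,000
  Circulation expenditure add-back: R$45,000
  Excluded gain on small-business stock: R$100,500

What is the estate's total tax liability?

Minimum tax:
  Adjusted income: R$688,000 + R$202,000 + R$45,000 + R$100,500 = R$1,035,500
  Exemption: 20% × (R$1,035,500 − R$457,000) = R$115,700 ≥ R$91,000, so the exemption is fully phased out
  Base: R$1,035,500 − R$0 = R$1,035,500
  R$1,035,500 × 19% = R$196,745

General income tax:
  R$160,000 × 16% = R$25,600
  R$528,000 × 26% = R$137,280
  → R$162,880

R$196,745 > R$162,880, so the minimum tax is the binding amount.

R$196,745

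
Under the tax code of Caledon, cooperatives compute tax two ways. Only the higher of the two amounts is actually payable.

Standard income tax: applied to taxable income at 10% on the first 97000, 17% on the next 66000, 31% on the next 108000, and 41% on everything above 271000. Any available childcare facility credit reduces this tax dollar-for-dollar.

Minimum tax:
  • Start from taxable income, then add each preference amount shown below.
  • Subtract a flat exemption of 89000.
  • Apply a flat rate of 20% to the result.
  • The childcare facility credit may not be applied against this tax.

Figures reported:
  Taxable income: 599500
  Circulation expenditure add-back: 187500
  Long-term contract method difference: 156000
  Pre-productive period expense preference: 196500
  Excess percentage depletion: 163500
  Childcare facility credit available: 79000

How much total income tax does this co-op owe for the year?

Standard income tax:
  97000 × 10% = 9700
  66000 × 17% = 11220
  108000 × 31% = 33480
  328500 × 41% = 134685
  → 189085
  Less childcare facility credit 79000 → 110085

Minimum tax:
  Adjusted income: 599500 + 187500 + 156000 + 196500 + 163500 = 1303000
  Less exemption 89000 → base 1214000
  1214000 × 20% = 242800

242800 > 110085, so the minimum tax is the binding amount.

242800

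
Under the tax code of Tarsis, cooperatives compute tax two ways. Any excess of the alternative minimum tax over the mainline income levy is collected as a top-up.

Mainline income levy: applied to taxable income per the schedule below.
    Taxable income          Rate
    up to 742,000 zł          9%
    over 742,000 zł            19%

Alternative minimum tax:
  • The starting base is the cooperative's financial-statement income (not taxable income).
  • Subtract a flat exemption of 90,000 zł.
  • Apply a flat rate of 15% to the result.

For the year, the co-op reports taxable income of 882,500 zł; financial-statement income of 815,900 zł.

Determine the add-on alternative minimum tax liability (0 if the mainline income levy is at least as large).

Alternative minimum tax:
  Base (financial-statement income): 815,900 zł
  Less exemption 90,000 zł → base 725,900 zł
  725,900 zł × 15% = 108,885 zł

Mainline income levy:
  742,000 zł × 9% = 66,780 zł
  140,500 zł × 19% = 26,695 zł
  → 93,475 zł

Excess of alternative minimum tax over mainline income levy: 108,885 zł − 93,475 zł = 15,410 zł.

15,410 zł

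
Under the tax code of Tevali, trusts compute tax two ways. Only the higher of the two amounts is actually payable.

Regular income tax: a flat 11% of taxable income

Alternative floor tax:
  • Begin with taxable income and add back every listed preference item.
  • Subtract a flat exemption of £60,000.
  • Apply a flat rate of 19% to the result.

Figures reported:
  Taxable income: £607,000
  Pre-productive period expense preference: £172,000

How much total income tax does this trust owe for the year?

£136,610

Alternative floor tax:
  Adjusted income: £607,000 + £172,000 = £779,000
  Less exemption £60,000 → base £719,000
  £719,000 × 19% = £136,610

Regular income tax:
  £607,000 × 11% = £66,770

£136,610 > £66,770, so the alternative floor tax is the binding amount.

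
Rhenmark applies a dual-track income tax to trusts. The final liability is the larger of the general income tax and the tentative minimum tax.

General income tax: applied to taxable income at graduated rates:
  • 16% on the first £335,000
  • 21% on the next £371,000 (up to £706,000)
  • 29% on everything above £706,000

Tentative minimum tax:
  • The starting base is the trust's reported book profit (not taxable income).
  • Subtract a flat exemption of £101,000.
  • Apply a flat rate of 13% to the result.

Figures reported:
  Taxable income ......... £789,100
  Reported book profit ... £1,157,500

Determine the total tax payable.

Tentative minimum tax:
  Base (reported book profit): £1,157,500
  Less exemption £101,000 → base £1,056,500
  £1,056,500 × 13% = £137,345

General income tax:
  £335,000 × 16% = £53,600
  £371,000 × 21% = £77,910
  £83,100 × 29% = £24,099
  → £155,609

£155,609 > £137,345, so the general income tax governs.

£155,609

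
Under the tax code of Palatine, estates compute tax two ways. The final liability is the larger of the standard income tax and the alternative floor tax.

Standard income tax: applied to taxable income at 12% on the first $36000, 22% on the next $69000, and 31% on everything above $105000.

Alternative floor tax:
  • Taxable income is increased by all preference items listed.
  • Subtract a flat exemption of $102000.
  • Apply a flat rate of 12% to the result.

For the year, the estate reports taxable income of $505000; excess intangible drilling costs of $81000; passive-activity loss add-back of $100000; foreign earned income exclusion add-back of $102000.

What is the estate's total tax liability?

Standard income tax:
  $36000 × 12% = $4320
  $69000 × 22% = $15180
  $400000 × 31% = $124000
  → $143500

Alternative floor tax:
  Adjusted income: $505000 + $81000 + $100000 + $102000 = $788000
  Less exemption $102000 → base $686000
  $686000 × 12% = $82320

$143500 > $82320, so the standard income tax governs.

$143500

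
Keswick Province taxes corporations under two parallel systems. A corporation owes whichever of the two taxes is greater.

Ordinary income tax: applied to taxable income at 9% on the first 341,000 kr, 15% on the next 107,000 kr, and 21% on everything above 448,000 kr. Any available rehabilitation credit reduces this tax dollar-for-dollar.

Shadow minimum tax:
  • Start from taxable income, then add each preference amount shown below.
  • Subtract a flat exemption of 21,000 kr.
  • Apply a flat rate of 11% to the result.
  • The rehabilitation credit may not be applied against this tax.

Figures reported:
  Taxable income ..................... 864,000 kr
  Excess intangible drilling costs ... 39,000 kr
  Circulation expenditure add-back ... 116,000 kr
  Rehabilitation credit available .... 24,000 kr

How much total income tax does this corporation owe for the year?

110,100 kr

Ordinary income tax:
  341,000 kr × 9% = 30,690 kr
  107,000 kr × 15% = 16,050 kr
  416,000 kr × 21% = 87,360 kr
  → 134,100 kr
  Less rehabilitation credit 24,000 kr → 110,100 kr

Shadow minimum tax:
  Adjusted income: 864,000 kr + 39,000 kr + 116,000 kr = 1,019,000 kr
  Less exemption 21,000 kr → base 998,000 kr
  998,000 kr × 11% = 109,780 kr

110,100 kr > 109,780 kr, so the ordinary income tax governs.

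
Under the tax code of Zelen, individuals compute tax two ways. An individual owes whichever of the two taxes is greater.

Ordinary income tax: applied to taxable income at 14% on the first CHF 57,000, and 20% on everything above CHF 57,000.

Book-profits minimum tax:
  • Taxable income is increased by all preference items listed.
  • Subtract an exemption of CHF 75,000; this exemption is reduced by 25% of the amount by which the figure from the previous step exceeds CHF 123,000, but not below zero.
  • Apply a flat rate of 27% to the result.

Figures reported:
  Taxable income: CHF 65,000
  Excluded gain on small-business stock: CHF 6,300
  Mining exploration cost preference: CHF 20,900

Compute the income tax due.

Book-profits minimum tax:
  Adjusted income: CHF 65,000 + CHF 6,300 + CHF 20,900 = CHF 92,200
  Exemption: CHF 92,200 ≤ CHF 123,000, so full CHF 75,000 applies
  Base: CHF 92,200 − CHF 75,000 = CHF 17,200
  CHF 17,200 × 27% = CHF 4,644

Ordinary income tax:
  CHF 57,000 × 14% = CHF 7,980
  CHF 8,000 × 20% = CHF 1,600
  → CHF 9,580

CHF 9,580 > CHF 4,644, so the ordinary income tax governs.

CHF 9,580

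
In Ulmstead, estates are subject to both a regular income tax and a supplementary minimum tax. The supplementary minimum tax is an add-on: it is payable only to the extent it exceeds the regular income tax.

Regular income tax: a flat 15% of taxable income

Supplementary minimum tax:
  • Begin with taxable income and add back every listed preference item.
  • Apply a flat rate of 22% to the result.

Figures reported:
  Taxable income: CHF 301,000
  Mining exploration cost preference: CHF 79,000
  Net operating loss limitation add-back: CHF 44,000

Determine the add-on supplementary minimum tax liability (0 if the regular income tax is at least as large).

CHF 48,130

Regular income tax:
  CHF 301,000 × 15% = CHF 45,150

Supplementary minimum tax:
  Adjusted income: CHF 301,000 + CHF 79,000 + CHF 44,000 = CHF 424,000
  CHF 424,000 × 22% = CHF 93,280

Excess of supplementary minimum tax over regular income tax: CHF 93,280 − CHF 45,150 = CHF 48,130.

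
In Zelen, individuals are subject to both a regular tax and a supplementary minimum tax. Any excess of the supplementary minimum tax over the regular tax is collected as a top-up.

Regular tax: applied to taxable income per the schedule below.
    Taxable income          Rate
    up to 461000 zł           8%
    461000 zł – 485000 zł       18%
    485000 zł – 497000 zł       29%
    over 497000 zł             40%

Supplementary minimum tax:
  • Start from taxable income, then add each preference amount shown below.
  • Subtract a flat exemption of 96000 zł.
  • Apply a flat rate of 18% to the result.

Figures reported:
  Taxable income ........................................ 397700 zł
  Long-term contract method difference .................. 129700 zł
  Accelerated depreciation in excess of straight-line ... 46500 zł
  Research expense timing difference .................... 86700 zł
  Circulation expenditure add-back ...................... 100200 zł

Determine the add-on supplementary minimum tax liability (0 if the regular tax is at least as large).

87848 zł

Regular tax:
  397700 zł × 8% = 31816 zł

Supplementary minimum tax:
  Adjusted income: 397700 zł + 129700 zł + 46500 zł + 86700 zł + 100200 zł = 760800 zł
  Less exemption 96000 zł → base 664800 zł
  664800 zł × 18% = 119664 zł

Excess of supplementary minimum tax over regular tax: 119664 zł − 31816 zł = 87848 zł.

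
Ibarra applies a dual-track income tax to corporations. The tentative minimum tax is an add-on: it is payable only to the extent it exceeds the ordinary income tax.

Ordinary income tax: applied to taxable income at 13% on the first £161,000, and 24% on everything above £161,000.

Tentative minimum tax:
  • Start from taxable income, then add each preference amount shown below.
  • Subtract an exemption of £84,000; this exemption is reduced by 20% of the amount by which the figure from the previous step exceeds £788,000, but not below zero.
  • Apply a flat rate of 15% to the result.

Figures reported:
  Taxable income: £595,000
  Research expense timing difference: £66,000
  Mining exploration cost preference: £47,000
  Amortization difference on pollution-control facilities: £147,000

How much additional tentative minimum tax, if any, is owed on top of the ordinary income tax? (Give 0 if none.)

Ordinary income tax:
  £161,000 × 13% = £20,930
  £434,000 × 24% = £104,160
  → £125,090

Tentative minimum tax:
  Adjusted income: £595,000 + £66,000 + £47,000 + £147,000 = £855,000
  Exemption: £84,000 − 20% × (£855,000 − £788,000) = £84,000 − £13,400 = £70,600
  Base: £855,000 − £70,600 = £784,400
  £784,400 × 15% = £117,660

£117,660 ≤ £125,090, so no add-on is due.

£0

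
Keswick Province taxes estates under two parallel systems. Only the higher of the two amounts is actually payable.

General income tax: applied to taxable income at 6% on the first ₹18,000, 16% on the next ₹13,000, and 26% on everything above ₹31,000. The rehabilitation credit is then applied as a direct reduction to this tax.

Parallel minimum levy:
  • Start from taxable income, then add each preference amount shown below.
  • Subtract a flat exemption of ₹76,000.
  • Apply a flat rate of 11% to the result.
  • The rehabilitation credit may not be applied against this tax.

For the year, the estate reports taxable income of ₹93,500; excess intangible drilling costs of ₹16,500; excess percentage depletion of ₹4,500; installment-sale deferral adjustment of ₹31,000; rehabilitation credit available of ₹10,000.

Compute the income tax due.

₹9,410

General income tax:
  ₹18,000 × 6% = ₹1,080
  ₹13,000 × 16% = ₹2,080
  ₹62,500 × 26% = ₹16,250
  → ₹19,410
  Less rehabilitation credit ₹10,000 → ₹9,410

Parallel minimum levy:
  Adjusted income: ₹93,500 + ₹16,500 + ₹4,500 + ₹31,000 = ₹145,500
  Less exemption ₹76,000 → base ₹69,500
  ₹69,500 × 11% = ₹7,645

₹9,410 > ₹7,645, so the general income tax governs.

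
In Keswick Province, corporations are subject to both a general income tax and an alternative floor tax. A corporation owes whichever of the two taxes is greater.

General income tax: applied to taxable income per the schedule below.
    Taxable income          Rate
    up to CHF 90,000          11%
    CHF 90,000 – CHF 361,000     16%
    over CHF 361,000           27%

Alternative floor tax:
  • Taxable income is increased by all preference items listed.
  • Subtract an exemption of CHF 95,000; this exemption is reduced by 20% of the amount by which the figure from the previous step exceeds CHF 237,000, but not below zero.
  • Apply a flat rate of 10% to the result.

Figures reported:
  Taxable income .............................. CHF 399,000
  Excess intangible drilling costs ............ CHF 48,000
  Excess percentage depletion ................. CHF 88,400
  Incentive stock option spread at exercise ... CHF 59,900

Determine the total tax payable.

CHF 63,520

General income tax:
  CHF 90,000 × 11% = CHF 9,900
  CHF 271,000 × 16% = CHF 43,360
  CHF 38,000 × 27% = CHF 10,260
  → CHF 63,520

Alternative floor tax:
  Adjusted income: CHF 399,000 + CHF 48,000 + CHF 88,400 + CHF 59,900 = CHF 595,300
  Exemption: CHF 95,000 − 20% × (CHF 595,300 − CHF 237,000) = CHF 95,000 − CHF 71,660 = CHF 23,340
  Base: CHF 595,300 − CHF 23,340 = CHF 571,960
  CHF 571,960 × 10% = CHF 57,196

CHF 63,520 > CHF 57,196, so the general income tax governs.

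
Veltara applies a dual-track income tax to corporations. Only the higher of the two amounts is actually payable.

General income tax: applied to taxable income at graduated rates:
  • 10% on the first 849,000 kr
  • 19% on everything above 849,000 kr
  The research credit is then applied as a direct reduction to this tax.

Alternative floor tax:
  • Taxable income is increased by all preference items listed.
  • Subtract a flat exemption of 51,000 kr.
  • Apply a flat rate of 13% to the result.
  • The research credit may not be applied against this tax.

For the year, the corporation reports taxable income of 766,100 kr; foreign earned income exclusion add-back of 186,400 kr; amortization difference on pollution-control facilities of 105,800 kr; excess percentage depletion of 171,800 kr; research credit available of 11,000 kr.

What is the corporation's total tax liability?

Alternative floor tax:
  Adjusted income: 766,100 kr + 186,400 kr + 105,800 kr + 171,800 kr = 1,230,100 kr
  Less exemption 51,000 kr → base 1,179,100 kr
  1,179,100 kr × 13% = 153,283 kr

General income tax:
  766,100 kr × 10% = 76,610 kr
  Less research credit 11,000 kr → 65,610 kr

153,283 kr > 65,610 kr, so the alternative floor tax is the binding amount.

153,283 kr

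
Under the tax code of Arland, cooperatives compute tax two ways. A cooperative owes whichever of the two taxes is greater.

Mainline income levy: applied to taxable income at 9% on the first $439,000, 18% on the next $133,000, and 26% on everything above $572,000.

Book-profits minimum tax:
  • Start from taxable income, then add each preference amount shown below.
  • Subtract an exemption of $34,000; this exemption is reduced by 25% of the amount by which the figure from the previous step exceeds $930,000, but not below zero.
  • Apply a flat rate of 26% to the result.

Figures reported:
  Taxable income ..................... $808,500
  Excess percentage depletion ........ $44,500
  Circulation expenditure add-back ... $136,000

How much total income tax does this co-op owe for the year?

Book-profits minimum tax:
  Adjusted income: $808,500 + $44,500 + $136,000 = $989,000
  Exemption: $34,000 − 25% × ($989,000 − $930,000) = $34,000 − $14,750 = $19,250
  Base: $989,000 − $19,250 = $969,750
  $969,750 × 26% = $252,135

Mainline income levy:
  $439,000 × 9% = $39,510
  $133,000 × 18% = $23,940
  $236,500 × 26% = $61,490
  → $124,940

$252,135 > $124,940, so the book-profits minimum tax is the binding amount.

$252,135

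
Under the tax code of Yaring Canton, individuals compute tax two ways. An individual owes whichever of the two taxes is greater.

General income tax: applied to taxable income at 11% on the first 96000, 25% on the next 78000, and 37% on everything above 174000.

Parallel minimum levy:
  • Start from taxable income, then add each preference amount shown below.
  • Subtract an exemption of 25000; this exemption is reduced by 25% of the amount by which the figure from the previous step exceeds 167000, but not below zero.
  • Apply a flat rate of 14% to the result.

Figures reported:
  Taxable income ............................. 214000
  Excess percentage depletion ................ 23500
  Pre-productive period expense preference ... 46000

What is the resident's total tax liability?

General income tax:
  96000 × 11% = 10560
  78000 × 25% = 19500
  40000 × 37% = 14800
  → 44860

Parallel minimum levy:
  Adjusted income: 214000 + 23500 + 46000 = 283500
  Exemption: 25% × (283500 − 167000) = 29125 ≥ 25000, so the exemption is fully phased out
  Base: 283500 − 0 = 283500
  283500 × 14% = 39690

44860 > 39690, so the general income tax governs.

44860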